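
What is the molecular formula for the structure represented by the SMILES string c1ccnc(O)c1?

Heavy atoms from the SMILES: 5 C, 1 N, 1 O.
Implicit hydrogens by atom environment:
  4 × C (aromatic): 1 H each → 4
  1 × C (aromatic): no H
  1 × N (aromatic): no H
  1 × O: 1 H
  Total hydrogens = 5.
Molecular formula: C5H5NO

C5H5NO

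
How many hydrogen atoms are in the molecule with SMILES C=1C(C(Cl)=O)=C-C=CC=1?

5

Hydrogens are implicit in SMILES; fill each atom to its normal valence:
  5 × C (aromatic): 1 H each → 5
  1 × C (aromatic): no H
  1 × C: no H
  1 × Cl: no H
  1 × O: no H
  Total hydrogens = 5.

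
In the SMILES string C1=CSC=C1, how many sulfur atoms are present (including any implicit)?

1

The symbol for sulfur appears 1 time in the SMILES.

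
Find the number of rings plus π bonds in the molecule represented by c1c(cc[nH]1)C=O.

Molecular formula from the SMILES: C5H5NO.
DoU = (2C + 2 + N − H − X)/2 = (2·5 + 2 + 1 − 5 − 0)/2 = 8/2 = 4.
(Structurally: 1 ring(s) + 3 π bond(s) = 4.)

4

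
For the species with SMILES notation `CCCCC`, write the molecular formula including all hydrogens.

C5H12

Heavy atoms from the SMILES: 5 C.
Implicit hydrogens by atom environment:
  3 × C: 2 H each → 6
  2 × C: 3 H each → 6
  Total hydrogens = 12.
Molecular formula: C5H12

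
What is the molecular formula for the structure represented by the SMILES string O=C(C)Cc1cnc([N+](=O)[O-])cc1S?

C8H8N2O3S

Heavy atoms from the SMILES: 8 C, 2 N, 3 O, 1 S.
Implicit hydrogens by atom environment:
  3 × C (aromatic): no H
  2 × C (aromatic): 1 H each → 2
  2 × O: no H
  1 × C: 3 H
  1 × C: 2 H
  1 × C: no H
  1 × N (aromatic): no H
  1 × N (charge +1): no H
  1 × O (charge -1): no H
  1 × S: 1 H
  Total hydrogens = 8.
Molecular formula: C8H8N2O3S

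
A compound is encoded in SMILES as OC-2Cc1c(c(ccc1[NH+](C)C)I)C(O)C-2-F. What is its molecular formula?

Heavy atoms from the SMILES: 12 C, 1 F, 1 I, 1 N, 2 O.
Implicit hydrogens by atom environment:
  4 × C (aromatic): no H
  3 × C: 1 H each → 3
  2 × C: 3 H each → 6
  2 × C (aromatic): 1 H each → 2
  2 × O: 1 H each → 2
  1 × C: 2 H
  1 × F: no H
  1 × I: no H
  1 × N (charge +1): 1 H
  Total hydrogens = 16.
Net charge +1.
Molecular formula: C12H16FINO2+

C12H16FINO2+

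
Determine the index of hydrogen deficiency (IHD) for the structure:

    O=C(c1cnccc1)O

5

Molecular formula from the SMILES: C6H5NO2.
DoU = (2C + 2 + N − H − X)/2 = (2·6 + 2 + 1 − 5 − 0)/2 = 10/2 = 5.
(Structurally: 1 ring(s) + 4 π bond(s) = 5.)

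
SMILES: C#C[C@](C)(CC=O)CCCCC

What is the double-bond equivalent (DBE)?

3

Molecular formula from the SMILES: C11H18O.
DoU = (2C + 2 + N − H − X)/2 = (2·11 + 2 + 0 − 18 − 0)/2 = 6/2 = 3.
(Structurally: 0 ring(s) + 3 π bond(s) = 3.)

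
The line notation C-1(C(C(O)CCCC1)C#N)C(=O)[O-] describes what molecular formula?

Heavy atoms from the SMILES: 9 C, 1 N, 3 O.
Implicit hydrogens by atom environment:
  4 × C: 2 H each → 8
  3 × C: 1 H each → 3
  2 × C: no H
  1 × N: no H
  1 × O: 1 H
  1 × O: no H
  1 × O (charge -1): no H
  Total hydrogens = 12.
Net charge -1.
Molecular formula: C9H12NO3-

C9H12NO3-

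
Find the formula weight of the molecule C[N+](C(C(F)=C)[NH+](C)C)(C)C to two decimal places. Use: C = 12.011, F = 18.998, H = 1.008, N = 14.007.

Molecular formula: [C8H19FN2]2+.
M = 8×12.011 + 1×18.998 + 19×1.008 + 2×14.007 = 162.25 g/mol.

162.25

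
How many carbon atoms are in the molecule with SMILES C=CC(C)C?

5

The symbol for carbon appears 5 times in the SMILES.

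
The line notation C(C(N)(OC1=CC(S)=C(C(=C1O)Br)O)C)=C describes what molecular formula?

C10H12BrNO3S

Heavy atoms from the SMILES: 1 Br, 10 C, 1 N, 3 O, 1 S.
Implicit hydrogens by atom environment:
  5 × C (aromatic): no H
  2 × O: 1 H each → 2
  1 × Br: no H
  1 × C: 3 H
  1 × C: 2 H
  1 × C (aromatic): 1 H
  1 × C: 1 H
  1 × C: no H
  1 × N: 2 H
  1 × O: no H
  1 × S: 1 H
  Total hydrogens = 12.
Molecular formula: C10H12BrNO3S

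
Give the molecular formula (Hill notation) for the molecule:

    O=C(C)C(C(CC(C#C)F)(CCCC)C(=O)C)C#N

Heavy atoms from the SMILES: 15 C, 1 F, 1 N, 2 O.
Implicit hydrogens by atom environment:
  5 × C: no H
  4 × C: 2 H each → 8
  3 × C: 3 H each → 9
  3 × C: 1 H each → 3
  2 × O: no H
  1 × F: no H
  1 × N: no H
  Total hydrogens = 20.
Molecular formula: C15H20FNO2

C15H20FNO2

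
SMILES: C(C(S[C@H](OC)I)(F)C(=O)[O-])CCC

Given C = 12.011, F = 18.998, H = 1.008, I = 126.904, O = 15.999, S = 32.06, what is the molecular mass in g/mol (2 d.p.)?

Molecular formula: C8H13FIO3S-.
M = 8×12.011 + 1×18.998 + 13×1.008 + 1×126.904 + 3×15.999 + 1×32.06 = 335.15 g/mol.

335.15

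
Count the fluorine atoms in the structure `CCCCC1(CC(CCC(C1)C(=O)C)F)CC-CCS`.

The symbol for fluorine appears 1 time in the SMILES.

1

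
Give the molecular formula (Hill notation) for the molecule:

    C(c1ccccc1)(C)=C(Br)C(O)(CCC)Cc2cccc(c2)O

Heavy atoms from the SMILES: 1 Br, 20 C, 2 O.
Implicit hydrogens by atom environment:
  9 × C (aromatic): 1 H each → 9
  3 × C: 2 H each → 6
  3 × C: no H
  3 × C (aromatic): no H
  2 × C: 3 H each → 6
  2 × O: 1 H each → 2
  1 × Br: no H
  Total hydrogens = 23.
Molecular formula: C20H23BrO2

C20H23BrO2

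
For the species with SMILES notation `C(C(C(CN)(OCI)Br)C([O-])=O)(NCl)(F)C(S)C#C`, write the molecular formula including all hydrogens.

C9H11BrClFIN2O3S-

Heavy atoms from the SMILES: 1 Br, 9 C, 1 Cl, 1 F, 1 I, 2 N, 3 O, 1 S.
Implicit hydrogens by atom environment:
  4 × C: no H
  3 × C: 1 H each → 3
  2 × C: 2 H each → 4
  2 × O: no H
  1 × Br: no H
  1 × Cl: no H
  1 × F: no H
  1 × I: no H
  1 × N: 2 H
  1 × N: 1 H
  1 × O (charge -1): no H
  1 × S: 1 H
  Total hydrogens = 11.
Net charge -1.
Molecular formula: C9H11BrClFIN2O3S-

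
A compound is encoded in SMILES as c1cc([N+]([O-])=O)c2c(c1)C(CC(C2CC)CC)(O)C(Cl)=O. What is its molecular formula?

C15H18ClNO4

Heavy atoms from the SMILES: 15 C, 1 Cl, 1 N, 4 O.
Implicit hydrogens by atom environment:
  3 × C: 2 H each → 6
  3 × C (aromatic): 1 H each → 3
  3 × C (aromatic): no H
  2 × C: 3 H each → 6
  2 × C: 1 H each → 2
  2 × C: no H
  2 × O: no H
  1 × Cl: no H
  1 × N (charge +1): no H
  1 × O: 1 H
  1 × O (charge -1): no H
  Total hydrogens = 18.
Molecular formula: C15H18ClNO4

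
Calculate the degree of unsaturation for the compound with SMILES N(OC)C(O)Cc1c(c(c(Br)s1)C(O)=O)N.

Molecular formula from the SMILES: C8H11BrN2O4S.
DoU = (2C + 2 + N − H − X)/2 = (2·8 + 2 + 2 − 11 − 1)/2 = 8/2 = 4.
(Structurally: 1 ring(s) + 3 π bond(s) = 4.)

4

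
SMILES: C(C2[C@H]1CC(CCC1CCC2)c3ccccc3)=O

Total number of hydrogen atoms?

22

Hydrogens are implicit in SMILES; fill each atom to its normal valence:
  6 × C: 2 H each → 12
  5 × C: 1 H each → 5
  5 × C (aromatic): 1 H each → 5
  1 × C (aromatic): no H
  1 × O: no H
  Total hydrogens = 22.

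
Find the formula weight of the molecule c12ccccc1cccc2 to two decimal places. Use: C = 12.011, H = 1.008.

Molecular formula: C10H8.
M = 10×12.011 + 8×1.008 = 128.17 g/mol.

128.17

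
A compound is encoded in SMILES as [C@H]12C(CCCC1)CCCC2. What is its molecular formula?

C10H18

Heavy atoms from the SMILES: 10 C.
Implicit hydrogens by atom environment:
  8 × C: 2 H each → 16
  2 × C: 1 H each → 2
  Total hydrogens = 18.
Molecular formula: C10H18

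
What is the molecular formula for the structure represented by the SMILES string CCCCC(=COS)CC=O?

Heavy atoms from the SMILES: 8 C, 2 O, 1 S.
Implicit hydrogens by atom environment:
  4 × C: 2 H each → 8
  2 × C: 1 H each → 2
  2 × O: no H
  1 × C: 3 H
  1 × C: no H
  1 × S: 1 H
  Total hydrogens = 14.
Molecular formula: C8H14O2S

C8H14O2S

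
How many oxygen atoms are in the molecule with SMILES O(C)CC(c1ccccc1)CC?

1

The symbol for oxygen appears 1 time in the SMILES.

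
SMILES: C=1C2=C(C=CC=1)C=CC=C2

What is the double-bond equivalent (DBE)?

Molecular formula from the SMILES: C10H8.
DoU = (2C + 2 + N − H − X)/2 = (2·10 + 2 + 0 − 8 − 0)/2 = 14/2 = 7.
(Structurally: 2 ring(s) + 5 π bond(s) = 7.)

7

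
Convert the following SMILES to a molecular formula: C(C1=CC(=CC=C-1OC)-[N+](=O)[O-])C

C9H11NO3

Heavy atoms from the SMILES: 9 C, 1 N, 3 O.
Implicit hydrogens by atom environment:
  3 × C (aromatic): 1 H each → 3
  3 × C (aromatic): no H
  2 × C: 3 H each → 6
  2 × O: no H
  1 × C: 2 H
  1 × N (charge +1): no H
  1 × O (charge -1): no H
  Total hydrogens = 11.
Molecular formula: C9H11NO3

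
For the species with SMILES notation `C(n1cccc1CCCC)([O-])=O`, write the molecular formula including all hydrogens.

C9H12NO2-

Heavy atoms from the SMILES: 9 C, 1 N, 2 O.
Implicit hydrogens by atom environment:
  3 × C: 2 H each → 6
  3 × C (aromatic): 1 H each → 3
  1 × C: 3 H
  1 × C (aromatic): no H
  1 × C: no H
  1 × N (aromatic): no H
  1 × O: no H
  1 × O (charge -1): no H
  Total hydrogens = 12.
Net charge -1.
Molecular formula: C9H12NO2-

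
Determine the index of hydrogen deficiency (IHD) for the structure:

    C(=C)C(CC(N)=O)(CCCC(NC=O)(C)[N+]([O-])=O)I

4

Molecular formula from the SMILES: C11H18IN3O4.
DoU = (2C + 2 + N − H − X)/2 = (2·11 + 2 + 3 − 18 − 1)/2 = 8/2 = 4.
(Structurally: 0 ring(s) + 4 π bond(s) = 4.)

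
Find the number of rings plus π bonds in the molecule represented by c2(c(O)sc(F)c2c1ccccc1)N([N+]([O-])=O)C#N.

Molecular formula from the SMILES: C11H6FN3O3S.
DoU = (2C + 2 + N − H − X)/2 = (2·11 + 2 + 3 − 6 − 1)/2 = 20/2 = 10.
(Structurally: 2 ring(s) + 8 π bond(s) = 10.)

10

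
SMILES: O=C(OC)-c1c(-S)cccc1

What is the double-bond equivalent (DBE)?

Molecular formula from the SMILES: C8H8O2S.
DoU = (2C + 2 + N − H − X)/2 = (2·8 + 2 + 0 − 8 − 0)/2 = 10/2 = 5.
(Structurally: 1 ring(s) + 4 π bond(s) = 5.)

5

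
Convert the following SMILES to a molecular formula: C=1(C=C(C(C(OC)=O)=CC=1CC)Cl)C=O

Heavy atoms from the SMILES: 11 C, 1 Cl, 3 O.
Implicit hydrogens by atom environment:
  4 × C (aromatic): no H
  3 × O: no H
  2 × C: 3 H each → 6
  2 × C (aromatic): 1 H each → 2
  1 × C: 2 H
  1 × C: 1 H
  1 × C: no H
  1 × Cl: no H
  Total hydrogens = 11.
Molecular formula: C11H11ClO3

C11H11ClO3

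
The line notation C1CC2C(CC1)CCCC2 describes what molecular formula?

C10H18

Heavy atoms from the SMILES: 10 C.
Implicit hydrogens by atom environment:
  8 × C: 2 H each → 16
  2 × C: 1 H each → 2
  Total hydrogens = 18.
Molecular formula: C10H18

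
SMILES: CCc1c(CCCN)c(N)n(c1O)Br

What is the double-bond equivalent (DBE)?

3

Molecular formula from the SMILES: C9H16BrN3O.
DoU = (2C + 2 + N − H − X)/2 = (2·9 + 2 + 3 − 16 − 1)/2 = 6/2 = 3.
(Structurally: 1 ring(s) + 2 π bond(s) = 3.)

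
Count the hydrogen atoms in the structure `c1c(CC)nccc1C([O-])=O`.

8

Hydrogens are implicit in SMILES; fill each atom to its normal valence:
  3 × C (aromatic): 1 H each → 3
  2 × C (aromatic): no H
  1 × C: 3 H
  1 × C: 2 H
  1 × C: no H
  1 × N (aromatic): no H
  1 × O: no H
  1 × O (charge -1): no H
  Total hydrogens = 8.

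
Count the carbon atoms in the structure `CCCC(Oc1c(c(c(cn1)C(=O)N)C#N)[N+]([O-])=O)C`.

12

The symbol for carbon appears 12 times in the SMILES. Lowercase c denotes aromatic carbon and counts toward C.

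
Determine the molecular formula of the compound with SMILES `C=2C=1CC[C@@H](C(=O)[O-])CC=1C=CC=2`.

Heavy atoms from the SMILES: 11 C, 2 O.
Implicit hydrogens by atom environment:
  4 × C (aromatic): 1 H each → 4
  3 × C: 2 H each → 6
  2 × C (aromatic): no H
  1 × C: 1 H
  1 × C: no H
  1 × O: no H
  1 × O (charge -1): no H
  Total hydrogens = 11.
Net charge -1.
Molecular formula: C11H11O2-

C11H11O2-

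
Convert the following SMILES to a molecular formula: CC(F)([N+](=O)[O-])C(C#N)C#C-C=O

C7H5FN2O3

Heavy atoms from the SMILES: 7 C, 1 F, 2 N, 3 O.
Implicit hydrogens by atom environment:
  4 × C: no H
  2 × C: 1 H each → 2
  2 × O: no H
  1 × C: 3 H
  1 × F: no H
  1 × N: no H
  1 × N (charge +1): no H
  1 × O (charge -1): no H
  Total hydrogens = 5.
Molecular formula: C7H5FN2O3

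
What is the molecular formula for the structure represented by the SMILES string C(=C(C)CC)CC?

Heavy atoms from the SMILES: 7 C.
Implicit hydrogens by atom environment:
  3 × C: 3 H each → 9
  2 × C: 2 H each → 4
  1 × C: 1 H
  1 × C: no H
  Total hydrogens = 14.
Molecular formula: C7H14

C7H14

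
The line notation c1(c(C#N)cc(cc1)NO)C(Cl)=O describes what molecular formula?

Heavy atoms from the SMILES: 8 C, 1 Cl, 2 N, 2 O.
Implicit hydrogens by atom environment:
  3 × C (aromatic): 1 H each → 3
  3 × C (aromatic): no H
  2 × C: no H
  1 × Cl: no H
  1 × N: 1 H
  1 × N: no H
  1 × O: 1 H
  1 × O: no H
  Total hydrogens = 5.
Molecular formula: C8H5ClN2O2

C8H5ClN2O2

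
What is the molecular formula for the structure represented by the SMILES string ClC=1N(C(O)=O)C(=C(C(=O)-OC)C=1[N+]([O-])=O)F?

C7H4ClFN2O6

Heavy atoms from the SMILES: 7 C, 1 Cl, 1 F, 2 N, 6 O.
Implicit hydrogens by atom environment:
  4 × C (aromatic): no H
  4 × O: no H
  2 × C: no H
  1 × C: 3 H
  1 × Cl: no H
  1 × F: no H
  1 × N (aromatic): no H
  1 × N (charge +1): no H
  1 × O: 1 H
  1 × O (charge -1): no H
  Total hydrogens = 4.
Molecular formula: C7H4ClFN2O6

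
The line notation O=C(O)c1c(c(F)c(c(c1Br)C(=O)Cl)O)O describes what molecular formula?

Heavy atoms from the SMILES: 1 Br, 8 C, 1 Cl, 1 F, 5 O.
Implicit hydrogens by atom environment:
  6 × C (aromatic): no H
  3 × O: 1 H each → 3
  2 × C: no H
  2 × O: no H
  1 × Br: no H
  1 × Cl: no H
  1 × F: no H
  Total hydrogens = 3.
Molecular formula: C8H3BrClFO5

C8H3BrClFO5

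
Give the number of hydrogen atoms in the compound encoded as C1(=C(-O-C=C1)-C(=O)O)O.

Hydrogens are implicit in SMILES; fill each atom to its normal valence:
  2 × C (aromatic): 1 H each → 2
  2 × C (aromatic): no H
  2 × O: 1 H each → 2
  1 × C: no H
  1 × O (aromatic): no H
  1 × O: no H
  Total hydrogens = 4.

4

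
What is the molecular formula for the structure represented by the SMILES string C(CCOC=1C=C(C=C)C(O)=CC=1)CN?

Heavy atoms from the SMILES: 12 C, 1 N, 2 O.
Implicit hydrogens by atom environment:
  5 × C: 2 H each → 10
  3 × C (aromatic): 1 H each → 3
  3 × C (aromatic): no H
  1 × C: 1 H
  1 × N: 2 H
  1 × O: 1 H
  1 × O: no H
  Total hydrogens = 17.
Molecular formula: C12H17NO2

C12H17NO2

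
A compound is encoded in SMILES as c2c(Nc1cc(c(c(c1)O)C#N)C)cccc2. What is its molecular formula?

C14H12N2O

Heavy atoms from the SMILES: 14 C, 2 N, 1 O.
Implicit hydrogens by atom environment:
  7 × C (aromatic): 1 H each → 7
  5 × C (aromatic): no H
  1 × C: 3 H
  1 × C: no H
  1 × N: 1 H
  1 × N: no H
  1 × O: 1 H
  Total hydrogens = 12.
Molecular formula: C14H12N2O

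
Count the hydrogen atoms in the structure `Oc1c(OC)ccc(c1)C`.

Hydrogens are implicit in SMILES; fill each atom to its normal valence:
  3 × C (aromatic): 1 H each → 3
  3 × C (aromatic): no H
  2 × C: 3 H each → 6
  1 × O: 1 H
  1 × O: no H
  Total hydrogens = 10.

10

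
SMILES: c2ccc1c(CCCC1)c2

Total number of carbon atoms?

10

The symbol for carbon appears 10 times in the SMILES. Lowercase c denotes aromatic carbon and counts toward C.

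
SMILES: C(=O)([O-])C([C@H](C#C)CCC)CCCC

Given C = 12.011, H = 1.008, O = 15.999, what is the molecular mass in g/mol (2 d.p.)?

Molecular formula: C12H19O2-.
M = 12×12.011 + 19×1.008 + 2×15.999 = 195.28 g/mol.

195.28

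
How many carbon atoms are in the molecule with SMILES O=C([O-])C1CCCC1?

6

The symbol for carbon appears 6 times in the SMILES.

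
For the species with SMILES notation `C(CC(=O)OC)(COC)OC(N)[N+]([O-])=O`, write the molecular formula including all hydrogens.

Heavy atoms from the SMILES: 7 C, 2 N, 6 O.
Implicit hydrogens by atom environment:
  5 × O: no H
  2 × C: 3 H each → 6
  2 × C: 2 H each → 4
  2 × C: 1 H each → 2
  1 × C: no H
  1 × N: 2 H
  1 × N (charge +1): no H
  1 × O (charge -1): no H
  Total hydrogens = 14.
Molecular formula: C7H14N2O6

C7H14N2O6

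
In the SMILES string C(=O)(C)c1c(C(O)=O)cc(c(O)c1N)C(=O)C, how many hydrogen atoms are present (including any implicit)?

11

Hydrogens are implicit in SMILES; fill each atom to its normal valence:
  5 × C (aromatic): no H
  3 × C: no H
  3 × O: no H
  2 × C: 3 H each → 6
  2 × O: 1 H each → 2
  1 × C (aromatic): 1 H
  1 × N: 2 H
  Total hydrogens = 11.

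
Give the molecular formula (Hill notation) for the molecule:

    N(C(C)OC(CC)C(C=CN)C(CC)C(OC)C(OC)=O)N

C15H31N3O4

Heavy atoms from the SMILES: 15 C, 3 N, 4 O.
Implicit hydrogens by atom environment:
  7 × C: 1 H each → 7
  5 × C: 3 H each → 15
  4 × O: no H
  2 × C: 2 H each → 4
  2 × N: 2 H each → 4
  1 × C: no H
  1 × N: 1 H
  Total hydrogens = 31.
Molecular formula: C15H31N3O4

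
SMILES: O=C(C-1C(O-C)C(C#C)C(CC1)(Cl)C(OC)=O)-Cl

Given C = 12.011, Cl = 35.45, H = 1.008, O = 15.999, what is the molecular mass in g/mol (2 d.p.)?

293.14

Molecular formula: C12H14Cl2O4.
M = 12×12.011 + 2×35.45 + 14×1.008 + 4×15.999 = 293.14 g/mol.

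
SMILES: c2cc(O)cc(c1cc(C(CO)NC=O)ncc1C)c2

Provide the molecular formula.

Heavy atoms from the SMILES: 15 C, 2 N, 3 O.
Implicit hydrogens by atom environment:
  6 × C (aromatic): 1 H each → 6
  5 × C (aromatic): no H
  2 × C: 1 H each → 2
  2 × O: 1 H each → 2
  1 × C: 3 H
  1 × C: 2 H
  1 × N: 1 H
  1 × N (aromatic): no H
  1 × O: no H
  Total hydrogens = 16.
Molecular formula: C15H16N2O3

C15H16N2O3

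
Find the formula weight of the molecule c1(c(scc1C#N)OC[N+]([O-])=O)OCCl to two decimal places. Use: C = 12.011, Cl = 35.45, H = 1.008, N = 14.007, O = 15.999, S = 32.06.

248.64

Molecular formula: C7H5ClN2O4S.
M = 7×12.011 + 1×35.45 + 5×1.008 + 2×14.007 + 4×15.999 + 1×32.06 = 248.64 g/mol.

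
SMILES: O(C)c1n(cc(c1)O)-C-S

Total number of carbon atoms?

6

The symbol for carbon appears 6 times in the SMILES. Lowercase c denotes aromatic carbon and counts toward C.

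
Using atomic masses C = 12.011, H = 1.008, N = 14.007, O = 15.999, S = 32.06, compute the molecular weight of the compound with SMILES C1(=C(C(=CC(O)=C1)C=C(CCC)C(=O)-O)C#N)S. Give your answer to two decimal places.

Molecular formula: C13H13NO3S.
M = 13×12.011 + 13×1.008 + 1×14.007 + 3×15.999 + 1×32.06 = 263.31 g/mol.

263.31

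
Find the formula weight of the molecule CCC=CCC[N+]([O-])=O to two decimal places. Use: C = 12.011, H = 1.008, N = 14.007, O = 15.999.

Molecular formula: C6H11NO2.
M = 6×12.011 + 11×1.008 + 1×14.007 + 2×15.999 = 129.16 g/mol.

129.16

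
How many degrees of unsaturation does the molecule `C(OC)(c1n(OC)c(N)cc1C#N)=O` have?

Molecular formula from the SMILES: C8H9N3O3.
DoU = (2C + 2 + N − H − X)/2 = (2·8 + 2 + 3 − 9 − 0)/2 = 12/2 = 6.
(Structurally: 1 ring(s) + 5 π bond(s) = 6.)

6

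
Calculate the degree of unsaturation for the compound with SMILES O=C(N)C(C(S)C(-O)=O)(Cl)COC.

Molecular formula from the SMILES: C6H10ClNO4S.
DoU = (2C + 2 + N − H − X)/2 = (2·6 + 2 + 1 − 10 − 1)/2 = 4/2 = 2.
(Structurally: 0 ring(s) + 2 π bond(s) = 2.)

2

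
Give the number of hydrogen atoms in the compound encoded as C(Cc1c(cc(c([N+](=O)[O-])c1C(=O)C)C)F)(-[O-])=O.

Hydrogens are implicit in SMILES; fill each atom to its normal valence:
  5 × C (aromatic): no H
  3 × O: no H
  2 × C: 3 H each → 6
  2 × C: no H
  2 × O (charge -1): no H
  1 × C: 2 H
  1 × C (aromatic): 1 H
  1 × F: no H
  1 × N (charge +1): no H
  Total hydrogens = 9.

9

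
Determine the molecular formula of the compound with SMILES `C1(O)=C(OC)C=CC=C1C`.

Heavy atoms from the SMILES: 8 C, 2 O.
Implicit hydrogens by atom environment:
  3 × C (aromatic): 1 H each → 3
  3 × C (aromatic): no H
  2 × C: 3 H each → 6
  1 × O: 1 H
  1 × O: no H
  Total hydrogens = 10.
Molecular formula: C8H10O2

C8H10O2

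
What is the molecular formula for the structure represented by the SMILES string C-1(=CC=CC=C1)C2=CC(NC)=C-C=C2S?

C13H13NS

Heavy atoms from the SMILES: 13 C, 1 N, 1 S.
Implicit hydrogens by atom environment:
  8 × C (aromatic): 1 H each → 8
  4 × C (aromatic): no H
  1 × C: 3 H
  1 × N: 1 H
  1 × S: 1 H
  Total hydrogens = 13.
Molecular formula: C13H13NS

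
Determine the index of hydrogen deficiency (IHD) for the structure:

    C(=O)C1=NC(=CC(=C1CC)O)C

5

Molecular formula from the SMILES: C9H11NO2.
DoU = (2C + 2 + N − H − X)/2 = (2·9 + 2 + 1 − 11 − 0)/2 = 10/2 = 5.
(Structurally: 1 ring(s) + 4 π bond(s) = 5.)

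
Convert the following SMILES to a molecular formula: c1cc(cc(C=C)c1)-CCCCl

Heavy atoms from the SMILES: 11 C, 1 Cl.
Implicit hydrogens by atom environment:
  4 × C: 2 H each → 8
  4 × C (aromatic): 1 H each → 4
  2 × C (aromatic): no H
  1 × C: 1 H
  1 × Cl: no H
  Total hydrogens = 13.
Molecular formula: C11H13Cl

C11H13Cl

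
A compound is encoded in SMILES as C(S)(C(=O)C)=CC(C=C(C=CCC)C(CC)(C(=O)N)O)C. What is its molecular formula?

C16H25NO3S

Heavy atoms from the SMILES: 16 C, 1 N, 3 O, 1 S.
Implicit hydrogens by atom environment:
  5 × C: 1 H each → 5
  5 × C: no H
  4 × C: 3 H each → 12
  2 × C: 2 H each → 4
  2 × O: no H
  1 × N: 2 H
  1 × O: 1 H
  1 × S: 1 H
  Total hydrogens = 25.
Molecular formula: C16H25NO3S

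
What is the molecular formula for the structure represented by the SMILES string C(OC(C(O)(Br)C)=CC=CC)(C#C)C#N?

Heavy atoms from the SMILES: 1 Br, 11 C, 1 N, 2 O.
Implicit hydrogens by atom environment:
  5 × C: 1 H each → 5
  4 × C: no H
  2 × C: 3 H each → 6
  1 × Br: no H
  1 × N: no H
  1 × O: 1 H
  1 × O: no H
  Total hydrogens = 12.
Molecular formula: C11H12BrNO2

C11H12BrNO2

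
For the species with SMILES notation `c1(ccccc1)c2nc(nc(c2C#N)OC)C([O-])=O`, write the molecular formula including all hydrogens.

C13H8N3O3-

Heavy atoms from the SMILES: 13 C, 3 N, 3 O.
Implicit hydrogens by atom environment:
  5 × C (aromatic): 1 H each → 5
  5 × C (aromatic): no H
  2 × C: no H
  2 × N (aromatic): no H
  2 × O: no H
  1 × C: 3 H
  1 × N: no H
  1 × O (charge -1): no H
  Total hydrogens = 8.
Net charge -1.
Molecular formula: C13H8N3O3-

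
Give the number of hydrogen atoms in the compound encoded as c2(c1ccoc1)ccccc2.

8

Hydrogens are implicit in SMILES; fill each atom to its normal valence:
  8 × C (aromatic): 1 H each → 8
  2 × C (aromatic): no H
  1 × O (aromatic): no H
  Total hydrogens = 8.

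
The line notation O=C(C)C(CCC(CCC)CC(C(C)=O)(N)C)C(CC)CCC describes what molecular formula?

C20H39NO2

Heavy atoms from the SMILES: 20 C, 1 N, 2 O.
Implicit hydrogens by atom environment:
  8 × C: 2 H each → 16
  6 × C: 3 H each → 18
  3 × C: 1 H each → 3
  3 × C: no H
  2 × O: no H
  1 × N: 2 H
  Total hydrogens = 39.
Molecular formula: C20H39NO2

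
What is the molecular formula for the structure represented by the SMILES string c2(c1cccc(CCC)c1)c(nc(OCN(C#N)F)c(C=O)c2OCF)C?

Heavy atoms from the SMILES: 19 C, 2 F, 3 N, 3 O.
Implicit hydrogens by atom environment:
  7 × C (aromatic): no H
  4 × C: 2 H each → 8
  4 × C (aromatic): 1 H each → 4
  3 × O: no H
  2 × C: 3 H each → 6
  2 × F: no H
  2 × N: no H
  1 × C: 1 H
  1 × C: no H
  1 × N (aromatic): no H
  Total hydrogens = 19.
Molecular formula: C19H19F2N3O3

C19H19F2N3O3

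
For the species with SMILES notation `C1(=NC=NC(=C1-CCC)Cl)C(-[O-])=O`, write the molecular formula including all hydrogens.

Heavy atoms from the SMILES: 8 C, 1 Cl, 2 N, 2 O.
Implicit hydrogens by atom environment:
  3 × C (aromatic): no H
  2 × C: 2 H each → 4
  2 × N (aromatic): no H
  1 × C: 3 H
  1 × C (aromatic): 1 H
  1 × C: no H
  1 × Cl: no H
  1 × O: no H
  1 × O (charge -1): no H
  Total hydrogens = 8.
Net charge -1.
Molecular formula: C8H8ClN2O2-

C8H8ClN2O2-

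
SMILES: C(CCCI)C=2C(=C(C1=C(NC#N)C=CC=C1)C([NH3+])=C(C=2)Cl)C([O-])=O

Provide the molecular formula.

C18H17ClIN3O2

Heavy atoms from the SMILES: 18 C, 1 Cl, 1 I, 3 N, 2 O.
Implicit hydrogens by atom environment:
  7 × C (aromatic): no H
  5 × C (aromatic): 1 H each → 5
  4 × C: 2 H each → 8
  2 × C: no H
  1 × Cl: no H
  1 × I: no H
  1 × N (charge +1): 3 H
  1 × N: 1 H
  1 × N: no H
  1 × O: no H
  1 × O (charge -1): no H
  Total hydrogens = 17.
Molecular formula: C18H17ClIN3O2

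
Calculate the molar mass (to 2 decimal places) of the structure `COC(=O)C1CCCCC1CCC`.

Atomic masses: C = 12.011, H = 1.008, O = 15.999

Molecular formula: C11H20O2.
M = 11×12.011 + 20×1.008 + 2×15.999 = 184.28 g/mol.

184.28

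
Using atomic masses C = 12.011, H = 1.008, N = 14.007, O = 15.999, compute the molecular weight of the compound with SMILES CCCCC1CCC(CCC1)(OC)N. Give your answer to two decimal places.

199.34

Molecular formula: C12H25NO.
M = 12×12.011 + 25×1.008 + 1×14.007 + 1×15.999 = 199.34 g/mol.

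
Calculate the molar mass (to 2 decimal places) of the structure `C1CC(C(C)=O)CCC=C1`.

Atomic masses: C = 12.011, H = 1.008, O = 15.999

138.21

Molecular formula: C9H14O.
M = 9×12.011 + 14×1.008 + 1×15.999 = 138.21 g/mol.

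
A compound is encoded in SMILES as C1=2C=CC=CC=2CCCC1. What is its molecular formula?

Heavy atoms from the SMILES: 10 C.
Implicit hydrogens by atom environment:
  4 × C: 2 H each → 8
  4 × C (aromatic): 1 H each → 4
  2 × C (aromatic): no H
  Total hydrogens = 12.
Molecular formula: C10H12

C10H12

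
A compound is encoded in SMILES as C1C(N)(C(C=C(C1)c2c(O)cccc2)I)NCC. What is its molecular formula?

C14H19IN2O

Heavy atoms from the SMILES: 14 C, 1 I, 2 N, 1 O.
Implicit hydrogens by atom environment:
  4 × C (aromatic): 1 H each → 4
  3 × C: 2 H each → 6
  2 × C: 1 H each → 2
  2 × C: no H
  2 × C (aromatic): no H
  1 × C: 3 H
  1 × I: no H
  1 × N: 2 H
  1 × N: 1 H
  1 × O: 1 H
  Total hydrogens = 19.
Molecular formula: C14H19IN2O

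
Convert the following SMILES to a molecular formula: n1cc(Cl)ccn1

C4H3ClN2

Heavy atoms from the SMILES: 4 C, 1 Cl, 2 N.
Implicit hydrogens by atom environment:
  3 × C (aromatic): 1 H each → 3
  2 × N (aromatic): no H
  1 × C (aromatic): no H
  1 × Cl: no H
  Total hydrogens = 3.
Molecular formula: C4H3ClN2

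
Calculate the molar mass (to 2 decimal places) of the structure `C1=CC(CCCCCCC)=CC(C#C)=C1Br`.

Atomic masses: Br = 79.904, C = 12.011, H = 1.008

279.22

Molecular formula: C15H19Br.
M = 1×79.904 + 15×12.011 + 19×1.008 = 279.22 g/mol.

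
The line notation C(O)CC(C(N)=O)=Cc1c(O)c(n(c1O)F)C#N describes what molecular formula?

C10H10FN3O4

Heavy atoms from the SMILES: 10 C, 1 F, 3 N, 4 O.
Implicit hydrogens by atom environment:
  4 × C (aromatic): no H
  3 × C: no H
  3 × O: 1 H each → 3
  2 × C: 2 H each → 4
  1 × C: 1 H
  1 × F: no H
  1 × N: 2 H
  1 × N (aromatic): no H
  1 × N: no H
  1 × O: no H
  Total hydrogens = 10.
Molecular formula: C10H10FN3O4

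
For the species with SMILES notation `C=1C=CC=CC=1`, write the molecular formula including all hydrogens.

Heavy atoms from the SMILES: 6 C.
Implicit hydrogens by atom environment:
  6 × C (aromatic): 1 H each → 6
  Total hydrogens = 6.
Molecular formula: C6H6

C6H6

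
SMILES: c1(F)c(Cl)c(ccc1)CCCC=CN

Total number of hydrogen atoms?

13

Hydrogens are implicit in SMILES; fill each atom to its normal valence:
  3 × C: 2 H each → 6
  3 × C (aromatic): 1 H each → 3
  3 × C (aromatic): no H
  2 × C: 1 H each → 2
  1 × Cl: no H
  1 × F: no H
  1 × N: 2 H
  Total hydrogens = 13.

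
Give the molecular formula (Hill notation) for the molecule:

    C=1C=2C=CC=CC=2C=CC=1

Heavy atoms from the SMILES: 10 C.
Implicit hydrogens by atom environment:
  8 × C (aromatic): 1 H each → 8
  2 × C (aromatic): no H
  Total hydrogens = 8.
Molecular formula: C10H8

C10H8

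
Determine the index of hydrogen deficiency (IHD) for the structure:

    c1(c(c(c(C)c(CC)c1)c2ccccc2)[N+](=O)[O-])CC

Molecular formula from the SMILES: C17H19NO2.
DoU = (2C + 2 + N − H − X)/2 = (2·17 + 2 + 1 − 19 − 0)/2 = 18/2 = 9.
(Structurally: 2 ring(s) + 7 π bond(s) = 9.)

9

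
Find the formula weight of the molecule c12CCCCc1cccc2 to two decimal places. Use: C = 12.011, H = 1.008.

132.21

Molecular formula: C10H12.
M = 10×12.011 + 12×1.008 = 132.21 g/mol.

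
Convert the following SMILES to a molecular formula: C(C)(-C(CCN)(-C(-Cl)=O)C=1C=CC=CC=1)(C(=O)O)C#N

Heavy atoms from the SMILES: 14 C, 1 Cl, 2 N, 3 O.
Implicit hydrogens by atom environment:
  5 × C (aromatic): 1 H each → 5
  5 × C: no H
  2 × C: 2 H each → 4
  2 × O: no H
  1 × C: 3 H
  1 × C (aromatic): no H
  1 × Cl: no H
  1 × N: 2 H
  1 × N: no H
  1 × O: 1 H
  Total hydrogens = 15.
Molecular formula: C14H15ClN2O3

C14H15ClN2O3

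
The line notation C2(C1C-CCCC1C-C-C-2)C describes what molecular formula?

C11H20

Heavy atoms from the SMILES: 11 C.
Implicit hydrogens by atom environment:
  7 × C: 2 H each → 14
  3 × C: 1 H each → 3
  1 × C: 3 H
  Total hydrogens = 20.
Molecular formula: C11H20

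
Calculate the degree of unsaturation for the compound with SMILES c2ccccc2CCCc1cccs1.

Molecular formula from the SMILES: C13H14S.
DoU = (2C + 2 + N − H − X)/2 = (2·13 + 2 + 0 − 14 − 0)/2 = 14/2 = 7.
(Structurally: 2 ring(s) + 5 π bond(s) = 7.)

7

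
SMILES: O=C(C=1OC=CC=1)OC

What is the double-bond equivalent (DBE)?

4

Molecular formula from the SMILES: C6H6O3.
DoU = (2C + 2 + N − H − X)/2 = (2·6 + 2 + 0 − 6 − 0)/2 = 8/2 = 4.
(Structurally: 1 ring(s) + 3 π bond(s) = 4.)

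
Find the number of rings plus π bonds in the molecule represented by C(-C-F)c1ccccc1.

4

Molecular formula from the SMILES: C8H9F.
DoU = (2C + 2 + N − H − X)/2 = (2·8 + 2 + 0 − 9 − 1)/2 = 8/2 = 4.
(Structurally: 1 ring(s) + 3 π bond(s) = 4.)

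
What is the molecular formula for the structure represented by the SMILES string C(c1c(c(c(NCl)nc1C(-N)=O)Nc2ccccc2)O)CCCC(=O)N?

Heavy atoms from the SMILES: 17 C, 1 Cl, 5 N, 3 O.
Implicit hydrogens by atom environment:
  6 × C (aromatic): no H
  5 × C (aromatic): 1 H each → 5
  4 × C: 2 H each → 8
  2 × C: no H
  2 × N: 2 H each → 4
  2 × N: 1 H each → 2
  2 × O: no H
  1 × Cl: no H
  1 × N (aromatic): no H
  1 × O: 1 H
  Total hydrogens = 20.
Molecular formula: C17H20ClN5O3

C17H20ClN5O3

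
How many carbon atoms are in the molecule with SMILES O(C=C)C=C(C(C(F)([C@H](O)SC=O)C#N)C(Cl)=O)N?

The symbol for carbon appears 10 times in the SMILES. (Cl is a single chlorine, not C + l.)

10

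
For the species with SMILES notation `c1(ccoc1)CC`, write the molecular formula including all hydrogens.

C6H8O

Heavy atoms from the SMILES: 6 C, 1 O.
Implicit hydrogens by atom environment:
  3 × C (aromatic): 1 H each → 3
  1 × C: 3 H
  1 × C: 2 H
  1 × C (aromatic): no H
  1 × O (aromatic): no H
  Total hydrogens = 8.
Molecular formula: C6H8O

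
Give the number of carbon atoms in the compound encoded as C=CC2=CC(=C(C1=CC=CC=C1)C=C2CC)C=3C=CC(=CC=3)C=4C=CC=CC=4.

The symbol for carbon appears 28 times in the SMILES.

28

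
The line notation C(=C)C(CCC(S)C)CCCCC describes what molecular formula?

C12H24S

Heavy atoms from the SMILES: 12 C, 1 S.
Implicit hydrogens by atom environment:
  7 × C: 2 H each → 14
  3 × C: 1 H each → 3
  2 × C: 3 H each → 6
  1 × S: 1 H
  Total hydrogens = 24.
Molecular formula: C12H24S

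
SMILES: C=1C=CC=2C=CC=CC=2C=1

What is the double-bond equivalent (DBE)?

7

Molecular formula from the SMILES: C10H8.
DoU = (2C + 2 + N − H − X)/2 = (2·10 + 2 + 0 − 8 − 0)/2 = 14/2 = 7.
(Structurally: 2 ring(s) + 5 π bond(s) = 7.)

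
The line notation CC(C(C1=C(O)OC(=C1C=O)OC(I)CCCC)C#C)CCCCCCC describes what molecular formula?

Heavy atoms from the SMILES: 22 C, 1 I, 4 O.
Implicit hydrogens by atom environment:
  9 × C: 2 H each → 18
  5 × C: 1 H each → 5
  4 × C (aromatic): no H
  3 × C: 3 H each → 9
  2 × O: no H
  1 × C: no H
  1 × I: no H
  1 × O: 1 H
  1 × O (aromatic): no H
  Total hydrogens = 33.
Molecular formula: C22H33IO4

C22H33IO4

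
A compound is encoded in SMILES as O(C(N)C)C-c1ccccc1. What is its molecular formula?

C9H13NO

Heavy atoms from the SMILES: 9 C, 1 N, 1 O.
Implicit hydrogens by atom environment:
  5 × C (aromatic): 1 H each → 5
  1 × C: 3 H
  1 × C: 2 H
  1 × C: 1 H
  1 × C (aromatic): no H
  1 × N: 2 H
  1 × O: no H
  Total hydrogens = 13.
Molecular formula: C9H13NO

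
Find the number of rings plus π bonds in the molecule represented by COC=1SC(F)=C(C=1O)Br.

Molecular formula from the SMILES: C5H4BrFO2S.
DoU = (2C + 2 + N − H − X)/2 = (2·5 + 2 + 0 − 4 − 2)/2 = 6/2 = 3.
(Structurally: 1 ring(s) + 2 π bond(s) = 3.)

3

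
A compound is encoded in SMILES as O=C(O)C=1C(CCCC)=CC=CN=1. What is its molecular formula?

C10H13NO2

Heavy atoms from the SMILES: 10 C, 1 N, 2 O.
Implicit hydrogens by atom environment:
  3 × C: 2 H each → 6
  3 × C (aromatic): 1 H each → 3
  2 × C (aromatic): no H
  1 × C: 3 H
  1 × C: no H
  1 × N (aromatic): no H
  1 × O: 1 H
  1 × O: no H
  Total hydrogens = 13.
Molecular formula: C10H13NO2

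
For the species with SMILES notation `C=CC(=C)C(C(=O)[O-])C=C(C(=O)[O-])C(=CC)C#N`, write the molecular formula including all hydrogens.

Heavy atoms from the SMILES: 13 C, 1 N, 4 O.
Implicit hydrogens by atom environment:
  6 × C: no H
  4 × C: 1 H each → 4
  2 × C: 2 H each → 4
  2 × O: no H
  2 × O (charge -1): no H
  1 × C: 3 H
  1 × N: no H
  Total hydrogens = 11.
Net charge -2.
Molecular formula: [C13H11NO4]2-

[C13H11NO4]2-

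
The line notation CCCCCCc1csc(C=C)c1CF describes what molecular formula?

C13H19FS

Heavy atoms from the SMILES: 13 C, 1 F, 1 S.
Implicit hydrogens by atom environment:
  7 × C: 2 H each → 14
  3 × C (aromatic): no H
  1 × C: 3 H
  1 × C (aromatic): 1 H
  1 × C: 1 H
  1 × F: no H
  1 × S (aromatic): no H
  Total hydrogens = 19.
Molecular formula: C13H19FS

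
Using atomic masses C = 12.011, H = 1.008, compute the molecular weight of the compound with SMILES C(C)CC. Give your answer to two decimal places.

58.12

Molecular formula: C4H10.
M = 4×12.011 + 10×1.008 = 58.12 g/mol.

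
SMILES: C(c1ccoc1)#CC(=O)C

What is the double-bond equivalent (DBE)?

Molecular formula from the SMILES: C8H6O2.
DoU = (2C + 2 + N − H − X)/2 = (2·8 + 2 + 0 − 6 − 0)/2 = 12/2 = 6.
(Structurally: 1 ring(s) + 5 π bond(s) = 6.)

6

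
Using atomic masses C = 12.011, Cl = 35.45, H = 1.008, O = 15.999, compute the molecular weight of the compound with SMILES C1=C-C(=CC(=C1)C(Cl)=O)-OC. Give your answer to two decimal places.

170.59

Molecular formula: C8H7ClO2.
M = 8×12.011 + 1×35.45 + 7×1.008 + 2×15.999 = 170.59 g/mol.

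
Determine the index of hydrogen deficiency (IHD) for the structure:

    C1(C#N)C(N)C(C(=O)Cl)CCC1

Molecular formula from the SMILES: C8H11ClN2O.
DoU = (2C + 2 + N − H − X)/2 = (2·8 + 2 + 2 − 11 − 1)/2 = 8/2 = 4.
(Structurally: 1 ring(s) + 3 π bond(s) = 4.)

4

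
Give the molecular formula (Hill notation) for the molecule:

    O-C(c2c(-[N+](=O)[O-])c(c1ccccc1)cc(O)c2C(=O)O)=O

Heavy atoms from the SMILES: 14 C, 1 N, 7 O.
Implicit hydrogens by atom environment:
  6 × C (aromatic): 1 H each → 6
  6 × C (aromatic): no H
  3 × O: 1 H each → 3
  3 × O: no H
  2 × C: no H
  1 × N (charge +1): no H
  1 × O (charge -1): no H
  Total hydrogens = 9.
Molecular formula: C14H9NO7

C14H9NO7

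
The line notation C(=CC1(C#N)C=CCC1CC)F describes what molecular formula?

Heavy atoms from the SMILES: 10 C, 1 F, 1 N.
Implicit hydrogens by atom environment:
  5 × C: 1 H each → 5
  2 × C: 2 H each → 4
  2 × C: no H
  1 × C: 3 H
  1 × F: no H
  1 × N: no H
  Total hydrogens = 12.
Molecular formula: C10H12FN

C10H12FN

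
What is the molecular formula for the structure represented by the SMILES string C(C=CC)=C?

Heavy atoms from the SMILES: 5 C.
Implicit hydrogens by atom environment:
  3 × C: 1 H each → 3
  1 × C: 3 H
  1 × C: 2 H
  Total hydrogens = 8.
Molecular formula: C5H8

C5H8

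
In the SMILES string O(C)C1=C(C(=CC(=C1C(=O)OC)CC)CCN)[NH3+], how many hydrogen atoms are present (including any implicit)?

Hydrogens are implicit in SMILES; fill each atom to its normal valence:
  5 × C (aromatic): no H
  3 × C: 3 H each → 9
  3 × C: 2 H each → 6
  3 × O: no H
  1 × C (aromatic): 1 H
  1 × C: no H
  1 × N (charge +1): 3 H
  1 × N: 2 H
  Total hydrogens = 21.

21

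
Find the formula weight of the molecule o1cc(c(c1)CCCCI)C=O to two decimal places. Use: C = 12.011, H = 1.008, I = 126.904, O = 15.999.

278.09

Molecular formula: C9H11IO2.
M = 9×12.011 + 11×1.008 + 1×126.904 + 2×15.999 = 278.09 g/mol.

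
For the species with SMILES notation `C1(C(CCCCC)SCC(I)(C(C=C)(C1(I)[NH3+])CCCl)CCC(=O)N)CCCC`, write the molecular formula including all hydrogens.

C22H40ClI2N2OS+

Heavy atoms from the SMILES: 22 C, 1 Cl, 2 I, 2 N, 1 O, 1 S.
Implicit hydrogens by atom environment:
  13 × C: 2 H each → 26
  4 × C: no H
  3 × C: 1 H each → 3
  2 × C: 3 H each → 6
  2 × I: no H
  1 × Cl: no H
  1 × N (charge +1): 3 H
  1 × N: 2 H
  1 × O: no H
  1 × S: no H
  Total hydrogens = 40.
Net charge +1.
Molecular formula: C22H40ClI2N2OS+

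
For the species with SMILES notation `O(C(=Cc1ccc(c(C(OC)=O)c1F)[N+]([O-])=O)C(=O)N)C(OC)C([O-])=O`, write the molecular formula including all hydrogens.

C14H12FN2O9-

Heavy atoms from the SMILES: 14 C, 1 F, 2 N, 9 O.
Implicit hydrogens by atom environment:
  7 × O: no H
  4 × C (aromatic): no H
  4 × C: no H
  2 × C: 3 H each → 6
  2 × C (aromatic): 1 H each → 2
  2 × C: 1 H each → 2
  2 × O (charge -1): no H
  1 × F: no H
  1 × N: 2 H
  1 × N (charge +1): no H
  Total hydrogens = 12.
Net charge -1.
Molecular formula: C14H12FN2O9-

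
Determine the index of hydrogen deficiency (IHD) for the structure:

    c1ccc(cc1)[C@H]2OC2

Molecular formula from the SMILES: C8H8O.
DoU = (2C + 2 + N − H − X)/2 = (2·8 + 2 + 0 − 8 − 0)/2 = 10/2 = 5.
(Structurally: 2 ring(s) + 3 π bond(s) = 5.)

5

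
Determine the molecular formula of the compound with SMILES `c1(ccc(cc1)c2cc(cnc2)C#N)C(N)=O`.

Heavy atoms from the SMILES: 13 C, 3 N, 1 O.
Implicit hydrogens by atom environment:
  7 × C (aromatic): 1 H each → 7
  4 × C (aromatic): no H
  2 × C: no H
  1 × N: 2 H
  1 × N (aromatic): no H
  1 × N: no H
  1 × O: no H
  Total hydrogens = 9.
Molecular formula: C13H9N3O

C13H9N3O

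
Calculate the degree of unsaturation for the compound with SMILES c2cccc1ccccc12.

7

Molecular formula from the SMILES: C10H8.
DoU = (2C + 2 + N − H − X)/2 = (2·10 + 2 + 0 − 8 − 0)/2 = 14/2 = 7.
(Structurally: 2 ring(s) + 5 π bond(s) = 7.)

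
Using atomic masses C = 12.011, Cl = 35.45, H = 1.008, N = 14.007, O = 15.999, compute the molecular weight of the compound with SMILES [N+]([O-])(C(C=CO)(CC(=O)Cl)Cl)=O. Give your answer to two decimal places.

214.00

Molecular formula: C5H5Cl2NO4.
M = 5×12.011 + 2×35.45 + 5×1.008 + 1×14.007 + 4×15.999 = 214.00 g/mol.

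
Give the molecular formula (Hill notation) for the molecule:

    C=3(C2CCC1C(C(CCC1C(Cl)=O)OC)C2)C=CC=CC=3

C18H23ClO2

Heavy atoms from the SMILES: 18 C, 1 Cl, 2 O.
Implicit hydrogens by atom environment:
  5 × C: 2 H each → 10
  5 × C: 1 H each → 5
  5 × C (aromatic): 1 H each → 5
  2 × O: no H
  1 × C: 3 H
  1 × C: no H
  1 × C (aromatic): no H
  1 × Cl: no H
  Total hydrogens = 23.
Molecular formula: C18H23ClO2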